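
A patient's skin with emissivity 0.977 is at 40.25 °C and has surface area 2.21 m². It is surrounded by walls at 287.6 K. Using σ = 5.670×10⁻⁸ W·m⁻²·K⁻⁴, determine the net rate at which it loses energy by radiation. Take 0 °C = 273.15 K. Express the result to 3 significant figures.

Net loss ≈ 343 W

T = 40.25 °C + 273.15 = 313.40 K.
Area A = 2.21 m².
Net radiated power P_net = εσA(T⁴ − T₀⁴) = 0.977×5.670×10⁻⁸×2.21×(313.40⁴ − 287.6⁴).
T⁴ − T₀⁴ = 9.64708×10⁹ − 6.84157×10⁹ = 2.80551×10⁹ K⁴, so P_net = 343 W.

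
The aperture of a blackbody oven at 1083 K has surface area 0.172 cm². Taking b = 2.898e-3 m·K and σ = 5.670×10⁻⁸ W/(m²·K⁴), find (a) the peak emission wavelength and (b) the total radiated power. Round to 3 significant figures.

(a) λ_max = b/T = 2.898×10⁻³/1083 = 2.676×10⁻⁶ m = 2.68 μm.
Area A = 0.172 cm² = 1.72×10⁻⁵ m².
(b) P = σAT⁴ = 5.670×10⁻⁸×1.72×10⁻⁵×(1083)⁴ = 1.34 W.

λ_max ≈ 2.68 μm; P ≈ 1.34 W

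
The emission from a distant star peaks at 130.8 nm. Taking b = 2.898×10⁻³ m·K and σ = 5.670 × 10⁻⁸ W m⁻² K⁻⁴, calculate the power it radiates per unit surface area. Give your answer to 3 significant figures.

Wien's law: T = b/λ_max = 2.898×10⁻³/1.308×10⁻⁷ = 22156.0 K.
Then I = σT⁴ = 5.670×10⁻⁸×(22156.0)⁴ = 1.37×10¹⁰ W/m².

I ≈ 1.37×10¹⁰ W/m²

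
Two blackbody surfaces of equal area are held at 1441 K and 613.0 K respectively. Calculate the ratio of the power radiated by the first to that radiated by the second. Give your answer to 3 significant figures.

P₁/P₂ ≈ 30.5

With equal areas, P₁/P₂ = (T₁/T₂)⁴ = (1441/613.0)⁴ = 30.5.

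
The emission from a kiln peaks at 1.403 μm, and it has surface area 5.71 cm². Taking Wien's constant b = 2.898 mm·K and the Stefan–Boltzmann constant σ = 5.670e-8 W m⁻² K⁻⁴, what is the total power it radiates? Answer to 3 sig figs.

Wien's law: T = b/λ_max = 2.898×10⁻³/1.403×10⁻⁶ = 2065.57 K.
Area A = 5.71 cm² = 5.71×10⁻⁴ m².
Then P = σAT⁴ = 5.670×10⁻⁸×5.71×10⁻⁴×(2065.57)⁴ = 589 W.

P ≈ 589 W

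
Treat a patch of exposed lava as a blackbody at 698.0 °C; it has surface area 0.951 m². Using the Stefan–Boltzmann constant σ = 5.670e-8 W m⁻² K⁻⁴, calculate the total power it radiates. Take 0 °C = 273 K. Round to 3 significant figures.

T = 698.0 °C + 273 = 971.0 K.
Area A = 0.951 m².
P = σAT⁴ = 5.670×10⁻⁸ × 0.951 × (971.0)⁴ = 4.79×10⁴ W.

P ≈ 4.79×10⁴ W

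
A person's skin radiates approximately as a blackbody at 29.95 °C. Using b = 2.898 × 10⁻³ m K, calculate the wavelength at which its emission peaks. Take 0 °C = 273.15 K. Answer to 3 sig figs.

T = 29.95 °C + 273.15 = 303.10 K.
Wien's displacement law: λ_max = b/T = (2.898×10⁻³ m·K)/(303.10 K) = 9.561×10⁻⁶ m.
That is 9.56 μm, in the infrared range.

λ_max ≈ 9.56 μm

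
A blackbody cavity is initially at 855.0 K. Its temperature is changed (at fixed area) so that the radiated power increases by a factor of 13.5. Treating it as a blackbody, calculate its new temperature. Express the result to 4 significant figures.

T₂ ≈ 1639 K

P ∝ T⁴, so T₂/T₁ = (P₂/P₁)^(1/4) = (13.5)^(1/4) = 1.91683.
T₂ = 855.0 × 1.91683 = 1639 K.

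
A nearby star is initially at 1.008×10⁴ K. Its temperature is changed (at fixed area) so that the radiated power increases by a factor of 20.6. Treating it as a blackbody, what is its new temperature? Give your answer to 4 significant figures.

P ∝ T⁴, so T₂/T₁ = (P₂/P₁)^(1/4) = (20.6)^(1/4) = 2.13043.
T₂ = 1.008×10⁴ × 2.13043 = 2.147×10⁴ K.

T₂ ≈ 2.147×10⁴ K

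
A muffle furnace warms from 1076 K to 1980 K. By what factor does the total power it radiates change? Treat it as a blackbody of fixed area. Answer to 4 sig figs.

P ∝ T⁴, so P₂/P₁ = (T₂/T₁)⁴ = (1980/1076)⁴ = (1.84015)⁴ = 11.47.

P₂/P₁ ≈ 11.47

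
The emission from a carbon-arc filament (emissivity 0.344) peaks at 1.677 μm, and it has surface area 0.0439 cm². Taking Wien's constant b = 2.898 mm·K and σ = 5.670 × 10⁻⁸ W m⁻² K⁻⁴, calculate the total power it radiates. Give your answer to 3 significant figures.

Wien's law: T = b/λ_max = 2.898×10⁻³/1.677×10⁻⁶ = 1728.09 K.
Area A = 0.0439 cm² = 4.39×10⁻⁶ m².
Then P = εσAT⁴ = 0.344×5.670×10⁻⁸×4.39×10⁻⁶×(1728.09)⁴ = 0.764 W.

P ≈ 0.764 W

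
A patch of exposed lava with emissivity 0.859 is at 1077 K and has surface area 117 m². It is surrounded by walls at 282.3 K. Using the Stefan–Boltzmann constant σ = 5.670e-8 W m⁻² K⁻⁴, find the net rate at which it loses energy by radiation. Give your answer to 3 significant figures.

Net loss ≈ 7.63×10⁶ W

Area A = 117 m².
Net radiated power P_net = εσA(T⁴ − T₀⁴) = 0.859×5.670×10⁻⁸×117×(1077⁴ − 282.3⁴).
T⁴ − T₀⁴ = 1.34544×10¹² − 6.35102×10⁹ = 1.33909×10¹² K⁴, so P_net = 7.63×10⁶ W.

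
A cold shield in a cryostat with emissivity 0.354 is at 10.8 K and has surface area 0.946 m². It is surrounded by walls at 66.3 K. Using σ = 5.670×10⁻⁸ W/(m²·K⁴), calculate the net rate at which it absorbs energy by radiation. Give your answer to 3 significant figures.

Net gain ≈ 0.367 W

Area A = 0.946 m².
Net radiated power P_net = εσA(T⁴ − T₀⁴) = 0.354×5.670×10⁻⁸×0.946×(10.8⁴ − 66.3⁴).
T⁴ − T₀⁴ = 13604.9 − 1.93221×10⁷ = -1.93085×10⁷ K⁴, so P_net = -0.367 W — negative, meaning a net gain of 0.367 W.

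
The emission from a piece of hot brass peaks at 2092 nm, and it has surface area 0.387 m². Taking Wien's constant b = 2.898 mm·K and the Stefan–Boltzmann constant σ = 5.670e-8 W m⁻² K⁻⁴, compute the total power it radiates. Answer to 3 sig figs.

P ≈ 8.08×10⁴ W

Wien's law: T = b/λ_max = 2.898×10⁻³/2.092×10⁻⁶ = 1385.28 K.
Area A = 0.387 m².
Then P = σAT⁴ = 5.670×10⁻⁸×0.387×(1385.28)⁴ = 8.08×10⁴ W.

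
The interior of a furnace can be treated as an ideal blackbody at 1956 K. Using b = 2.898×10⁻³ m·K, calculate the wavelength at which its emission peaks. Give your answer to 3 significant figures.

λ_max ≈ 1.48×10³ nm

Wien's displacement law: λ_max = b/T = (2.898×10⁻³ m·K)/(1956 K) = 1.482×10⁻⁶ m.
That is 1.48×10³ nm, in the infrared range.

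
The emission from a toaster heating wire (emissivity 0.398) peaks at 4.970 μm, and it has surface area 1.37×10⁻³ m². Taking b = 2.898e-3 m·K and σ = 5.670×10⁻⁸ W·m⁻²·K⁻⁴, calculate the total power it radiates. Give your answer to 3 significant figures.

P ≈ 3.57 W

Wien's law: T = b/λ_max = 2.898×10⁻³/4.970×10⁻⁶ = 583.099 K.
Area A = 1.37×10⁻³ m².
Then P = εσAT⁴ = 0.398×5.670×10⁻⁸×1.37×10⁻³×(583.099)⁴ = 3.57 W.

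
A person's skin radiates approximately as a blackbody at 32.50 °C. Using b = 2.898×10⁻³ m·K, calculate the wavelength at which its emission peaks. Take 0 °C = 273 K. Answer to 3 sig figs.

λ_max ≈ 9.49 μm

T = 32.50 °C + 273 = 305.50 K.
Wien's displacement law: λ_max = b/T = (2.898×10⁻³ m·K)/(305.50 K) = 9.486×10⁻⁶ m.
That is 9.49 μm, in the infrared range.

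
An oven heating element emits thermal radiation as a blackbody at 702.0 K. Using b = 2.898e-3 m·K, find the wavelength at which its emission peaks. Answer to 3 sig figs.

Wien's displacement law: λ_max = b/T = (2.898×10⁻³ m·K)/(702.0 K) = 4.128×10⁻⁶ m.
That is 4.13 μm, in the infrared range.

λ_max ≈ 4.13 μm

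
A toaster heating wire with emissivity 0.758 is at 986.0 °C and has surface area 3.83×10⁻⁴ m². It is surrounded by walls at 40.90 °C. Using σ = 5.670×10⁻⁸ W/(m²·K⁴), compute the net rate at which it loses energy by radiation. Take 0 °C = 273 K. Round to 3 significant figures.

Net loss ≈ 41.2 W

T = 986.0 °C + 273 = 1259.0 K.
Surroundings: T = 40.90 °C + 273 = 313.90 K.
Area A = 3.83×10⁻⁴ m².
Net radiated power P_net = εσA(T⁴ − T₀⁴) = 0.758×5.670×10⁻⁸×3.83×10⁻⁴×(1259.0⁴ − 313.90⁴).
T⁴ − T₀⁴ = 2.51248×10¹² − 9.70879×10⁹ = 2.50277×10¹² K⁴, so P_net = 41.2 W.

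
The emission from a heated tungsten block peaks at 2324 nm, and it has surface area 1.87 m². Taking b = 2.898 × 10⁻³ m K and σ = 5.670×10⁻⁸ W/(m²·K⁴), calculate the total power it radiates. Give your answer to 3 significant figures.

P ≈ 2.56×10⁵ W

Wien's law: T = b/λ_max = 2.898×10⁻³/2.324×10⁻⁶ = 1246.99 K.
Area A = 1.87 m².
Then P = σAT⁴ = 5.670×10⁻⁸×1.87×(1246.99)⁴ = 2.56×10⁵ W.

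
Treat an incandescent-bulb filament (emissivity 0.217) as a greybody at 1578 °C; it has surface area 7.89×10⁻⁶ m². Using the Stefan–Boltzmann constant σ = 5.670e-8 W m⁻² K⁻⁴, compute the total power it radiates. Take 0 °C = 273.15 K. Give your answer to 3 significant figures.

T = 1578 °C + 273.15 = 1851.15 K.
Area A = 7.89×10⁻⁶ m².
P = εσAT⁴ = 0.217 × 5.670×10⁻⁸ × 7.89×10⁻⁶ × (1851.15)⁴ = 1.14 W.

P ≈ 1.14 W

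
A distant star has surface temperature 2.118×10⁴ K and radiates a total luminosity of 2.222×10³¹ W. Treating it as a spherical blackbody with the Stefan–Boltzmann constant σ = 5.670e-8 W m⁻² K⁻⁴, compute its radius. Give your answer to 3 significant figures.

R ≈ 1.24×10¹⁰ m

L = 4πR²σT⁴ ⇒ R = √(L/(4πσT⁴)).
σT⁴ = 1.14100×10¹⁰ W/m², so R = √(2.222×10³¹/(4π×1.14100×10¹⁰)) = 1.24×10¹⁰ m.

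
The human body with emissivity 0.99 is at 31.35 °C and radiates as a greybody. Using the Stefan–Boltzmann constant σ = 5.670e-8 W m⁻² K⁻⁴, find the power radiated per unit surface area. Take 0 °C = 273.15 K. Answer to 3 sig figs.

I ≈ 483 W/m²

T = 31.35 °C + 273.15 = 304.50 K.
Stefan–Boltzmann: I = εσT⁴ = 0.99 × 5.670×10⁻⁸ × (304.50)⁴ = 483 W/m².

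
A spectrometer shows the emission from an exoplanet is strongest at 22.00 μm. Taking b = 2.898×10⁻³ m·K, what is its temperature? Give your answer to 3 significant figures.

Wien's law gives T = b/λ_max = (2.898×10⁻³ m·K)/(2.200×10⁻⁵ m) = 132 K.

T ≈ 132 K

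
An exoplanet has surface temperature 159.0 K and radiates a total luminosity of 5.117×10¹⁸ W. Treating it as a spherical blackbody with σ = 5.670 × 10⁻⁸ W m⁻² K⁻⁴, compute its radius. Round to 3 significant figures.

R ≈ 1.06×10⁸ m

L = 4πR²σT⁴ ⇒ R = √(L/(4πσT⁴)).
σT⁴ = 36.2386 W/m², so R = √(5.117×10¹⁸/(4π×36.2386)) = 1.06×10⁸ m.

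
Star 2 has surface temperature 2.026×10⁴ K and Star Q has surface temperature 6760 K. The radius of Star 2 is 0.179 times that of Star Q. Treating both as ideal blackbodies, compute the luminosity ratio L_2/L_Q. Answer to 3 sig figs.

L ∝ R²T⁴, so L_2/L_Q = (R_2/R_Q)²(T_2/T_Q)⁴ = (0.179)² × (2.026×10⁴/6760)⁴ = 0.032041 × 80.6809 = 2.59.

L_2/L_Q ≈ 2.59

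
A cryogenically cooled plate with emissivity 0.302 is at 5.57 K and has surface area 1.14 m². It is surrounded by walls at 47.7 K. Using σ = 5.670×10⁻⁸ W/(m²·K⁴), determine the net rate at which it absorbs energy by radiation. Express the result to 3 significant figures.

Area A = 1.14 m².
Net radiated power P_net = εσA(T⁴ − T₀⁴) = 0.302×5.670×10⁻⁸×1.14×(5.57⁴ − 47.7⁴).
T⁴ − T₀⁴ = 962.544 − 5.17694×10⁶ = -5.17598×10⁶ K⁴, so P_net = -0.101 W — negative, meaning a net gain of 0.101 W.

Net gain ≈ 0.101 W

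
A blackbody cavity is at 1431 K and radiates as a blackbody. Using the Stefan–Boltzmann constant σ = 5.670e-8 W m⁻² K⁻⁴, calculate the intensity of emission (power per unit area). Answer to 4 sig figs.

I ≈ 2.378×10⁵ W/m²

Stefan–Boltzmann: I = σT⁴ = 5.670×10⁻⁸ × (1431)⁴ = 2.378×10⁵ W/m².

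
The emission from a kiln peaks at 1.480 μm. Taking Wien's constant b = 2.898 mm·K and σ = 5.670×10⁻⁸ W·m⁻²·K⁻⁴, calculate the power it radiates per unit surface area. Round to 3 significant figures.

I ≈ 8.34×10⁵ W/m²

Wien's law: T = b/λ_max = 2.898×10⁻³/1.480×10⁻⁶ = 1958.11 K.
Then I = σT⁴ = 5.670×10⁻⁸×(1958.11)⁴ = 8.34×10⁵ W/m².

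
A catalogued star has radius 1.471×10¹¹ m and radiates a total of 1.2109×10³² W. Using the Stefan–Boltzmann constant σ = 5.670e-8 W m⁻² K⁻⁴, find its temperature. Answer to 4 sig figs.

T ≈ 9414 K

Surface area A = 4πR² = 4π(1.471×10¹¹ m)² = 2.71916×10²³ m².
P = σAT⁴ ⇒ T = (P/(σA))^(1/4) = (1.2109×10³²/(5.670×10⁻⁸×2.71916×10²³))^(1/4) = 9414 K.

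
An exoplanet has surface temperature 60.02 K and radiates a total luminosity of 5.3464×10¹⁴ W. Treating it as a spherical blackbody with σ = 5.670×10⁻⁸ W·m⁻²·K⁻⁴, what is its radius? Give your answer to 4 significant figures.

R ≈ 7.604×10⁶ m

L = 4πR²σT⁴ ⇒ R = √(L/(4πσT⁴)).
σT⁴ = 0.735812 W/m², so R = √(5.3464×10¹⁴/(4π×0.735812)) = 7.604×10⁶ m.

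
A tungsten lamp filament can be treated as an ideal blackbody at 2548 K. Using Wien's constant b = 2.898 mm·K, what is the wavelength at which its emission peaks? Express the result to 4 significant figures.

λ_max ≈ 1.137 μm

Wien's displacement law: λ_max = b/T = (2.898×10⁻³ m·K)/(2548 K) = 1.1374×10⁻⁶ m.
That is 1.137 μm, in the infrared range.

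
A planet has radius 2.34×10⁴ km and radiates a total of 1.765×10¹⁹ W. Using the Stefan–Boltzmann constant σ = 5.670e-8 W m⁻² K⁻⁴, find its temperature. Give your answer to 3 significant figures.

T ≈ 461 K

Surface area A = 4πR² = 4π(2.34×10⁷ m)² = 6.88084×10¹⁵ m².
P = σAT⁴ ⇒ T = (P/(σA))^(1/4) = (1.765×10¹⁹/(5.670×10⁻⁸×6.88084×10¹⁵))^(1/4) = 461 K.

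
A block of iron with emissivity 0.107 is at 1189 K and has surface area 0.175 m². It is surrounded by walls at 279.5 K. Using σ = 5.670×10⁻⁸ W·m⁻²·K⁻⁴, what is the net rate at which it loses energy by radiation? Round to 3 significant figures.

Area A = 0.175 m².
Net radiated power P_net = εσA(T⁴ − T₀⁴) = 0.107×5.670×10⁻⁸×0.175×(1189⁴ − 279.5⁴).
T⁴ − T₀⁴ = 1.99861×10¹² − 6.10277×10⁹ = 1.99251×10¹² K⁴, so P_net = 2.12×10³ W.

Net loss ≈ 2.12×10³ W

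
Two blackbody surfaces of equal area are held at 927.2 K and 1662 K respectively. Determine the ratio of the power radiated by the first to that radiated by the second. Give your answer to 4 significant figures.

With equal areas, P₁/P₂ = (T₁/T₂)⁴ = (927.2/1662)⁴ = 0.09687.

P₁/P₂ ≈ 0.09687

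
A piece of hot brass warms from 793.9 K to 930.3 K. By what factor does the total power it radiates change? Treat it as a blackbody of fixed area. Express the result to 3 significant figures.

P₂/P₁ ≈ 1.89

P ∝ T⁴, so P₂/P₁ = (T₂/T₁)⁴ = (930.3/793.9)⁴ = (1.17181)⁴ = 1.89.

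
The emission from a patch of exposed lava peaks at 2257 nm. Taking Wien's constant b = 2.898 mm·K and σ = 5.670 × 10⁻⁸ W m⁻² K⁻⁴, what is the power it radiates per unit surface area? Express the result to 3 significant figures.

Wien's law: T = b/λ_max = 2.898×10⁻³/2.257×10⁻⁶ = 1284.01 K.
Then I = σT⁴ = 5.670×10⁻⁸×(1284.01)⁴ = 1.54×10⁵ W/m².

I ≈ 1.54×10⁵ W/m²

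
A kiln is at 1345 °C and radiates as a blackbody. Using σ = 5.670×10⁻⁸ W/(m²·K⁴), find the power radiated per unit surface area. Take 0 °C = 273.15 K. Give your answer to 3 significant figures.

I ≈ 3.89×10⁵ W/m²

T = 1345 °C + 273.15 = 1618.15 K.
Stefan–Boltzmann: I = σT⁴ = 5.670×10⁻⁸ × (1618.15)⁴ = 3.89×10⁵ W/m².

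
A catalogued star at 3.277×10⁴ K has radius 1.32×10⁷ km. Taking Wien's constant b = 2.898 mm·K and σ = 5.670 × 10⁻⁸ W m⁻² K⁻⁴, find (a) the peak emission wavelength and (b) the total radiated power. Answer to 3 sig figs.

(a) λ_max = b/T = 2.898×10⁻³/3.277×10⁴ = 8.843×10⁻⁸ m = 88.4 nm.
Surface area A = 4πR² = 4π(1.32×10¹⁰ m)² = 2.18956×10²¹ m².
(b) P = σAT⁴ = 5.670×10⁻⁸×2.18956×10²¹×(3.277×10⁴)⁴ = 1.43×10³² W.

λ_max ≈ 88.4 nm; P ≈ 1.43×10³² W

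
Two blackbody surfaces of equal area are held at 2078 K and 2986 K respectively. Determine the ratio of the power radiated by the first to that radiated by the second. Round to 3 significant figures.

P₁/P₂ ≈ 0.235

With equal areas, P₁/P₂ = (T₁/T₂)⁴ = (2078/2986)⁴ = 0.235.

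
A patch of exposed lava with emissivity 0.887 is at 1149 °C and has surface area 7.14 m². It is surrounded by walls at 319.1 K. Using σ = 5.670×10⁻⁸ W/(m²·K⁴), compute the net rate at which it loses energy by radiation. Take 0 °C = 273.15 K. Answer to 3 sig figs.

Net loss ≈ 1.47×10⁶ W

T = 1149 °C + 273.15 = 1422.15 K.
Area A = 7.14 m².
Net radiated power P_net = εσA(T⁴ − T₀⁴) = 0.887×5.670×10⁻⁸×7.14×(1422.15⁴ − 319.1⁴).
T⁴ − T₀⁴ = 4.09055×10¹² − 1.03683×10¹⁰ = 4.08018×10¹² K⁴, so P_net = 1.47×10⁶ W.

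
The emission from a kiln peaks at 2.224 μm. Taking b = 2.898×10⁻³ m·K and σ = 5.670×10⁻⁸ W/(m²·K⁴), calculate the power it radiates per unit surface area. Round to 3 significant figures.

Wien's law: T = b/λ_max = 2.898×10⁻³/2.224×10⁻⁶ = 1303.06 K.
Then I = σT⁴ = 5.670×10⁻⁸×(1303.06)⁴ = 1.63×10⁵ W/m².

I ≈ 1.63×10⁵ W/m²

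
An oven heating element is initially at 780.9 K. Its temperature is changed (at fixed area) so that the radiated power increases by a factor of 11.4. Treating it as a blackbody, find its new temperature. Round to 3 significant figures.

T₂ ≈ 1.43×10³ K

P ∝ T⁴, so T₂/T₁ = (P₂/P₁)^(1/4) = (11.4)^(1/4) = 1.83750.
T₂ = 780.9 × 1.83750 = 1.43×10³ K.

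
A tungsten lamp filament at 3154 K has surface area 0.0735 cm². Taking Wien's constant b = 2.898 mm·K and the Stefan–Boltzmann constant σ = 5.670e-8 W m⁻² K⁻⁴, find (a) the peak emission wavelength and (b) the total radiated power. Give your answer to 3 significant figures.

λ_max ≈ 0.919 μm; P ≈ 41.2 W

(a) λ_max = b/T = 2.898×10⁻³/3154 = 9.188×10⁻⁷ m = 0.919 μm.
Area A = 0.0735 cm² = 7.35×10⁻⁶ m².
(b) P = σAT⁴ = 5.670×10⁻⁸×7.35×10⁻⁶×(3154)⁴ = 41.2 W.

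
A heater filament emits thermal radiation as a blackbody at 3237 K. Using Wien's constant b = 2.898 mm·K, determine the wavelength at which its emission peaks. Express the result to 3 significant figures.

λ_max ≈ 895 nm

Wien's displacement law: λ_max = b/T = (2.898×10⁻³ m·K)/(3237 K) = 8.953×10⁻⁷ m.
That is 895 nm, in the infrared range.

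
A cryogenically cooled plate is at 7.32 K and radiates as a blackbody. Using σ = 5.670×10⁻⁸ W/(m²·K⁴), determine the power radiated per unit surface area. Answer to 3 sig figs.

I ≈ 1.63×10⁻⁴ W/m²

Stefan–Boltzmann: I = σT⁴ = 5.670×10⁻⁸ × (7.32)⁴ = 1.63×10⁻⁴ W/m².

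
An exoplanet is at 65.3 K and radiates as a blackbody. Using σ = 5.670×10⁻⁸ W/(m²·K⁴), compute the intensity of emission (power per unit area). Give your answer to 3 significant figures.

Stefan–Boltzmann: I = σT⁴ = 5.670×10⁻⁸ × (65.3)⁴ = 1.03 W/m².

I ≈ 1.03 W/m²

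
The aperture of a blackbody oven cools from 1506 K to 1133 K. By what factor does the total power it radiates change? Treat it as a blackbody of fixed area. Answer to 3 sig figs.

P ∝ T⁴, so P₂/P₁ = (T₂/T₁)⁴ = (1133/1506)⁴ = (0.752324)⁴ = 0.320.

P₂/P₁ ≈ 0.320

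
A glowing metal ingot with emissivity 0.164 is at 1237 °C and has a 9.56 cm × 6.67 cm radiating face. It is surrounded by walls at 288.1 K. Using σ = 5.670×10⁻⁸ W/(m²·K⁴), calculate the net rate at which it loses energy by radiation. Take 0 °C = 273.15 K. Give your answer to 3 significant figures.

T = 1237 °C + 273.15 = 1510.15 K.
Area A = 0.0956 × 0.0667 = 6.37652×10⁻³ m².
Net radiated power P_net = εσA(T⁴ − T₀⁴) = 0.164×5.670×10⁻⁸×6.37652×10⁻³×(1510.15⁴ − 288.1⁴).
T⁴ − T₀⁴ = 5.20092×10¹² − 6.88927×10⁹ = 5.19403×10¹² K⁴, so P_net = 308 W.

Net loss ≈ 308 W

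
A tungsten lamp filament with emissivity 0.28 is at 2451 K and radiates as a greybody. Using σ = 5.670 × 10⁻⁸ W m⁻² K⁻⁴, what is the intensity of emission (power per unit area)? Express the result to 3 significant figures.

Stefan–Boltzmann: I = εσT⁴ = 0.28 × 5.670×10⁻⁸ × (2451)⁴ = 5.73×10⁵ W/m².

I ≈ 5.73×10⁵ W/m²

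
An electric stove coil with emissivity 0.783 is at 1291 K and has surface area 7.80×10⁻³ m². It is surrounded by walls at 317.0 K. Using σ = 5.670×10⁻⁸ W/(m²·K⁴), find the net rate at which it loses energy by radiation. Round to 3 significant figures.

Area A = 7.80×10⁻³ m².
Net radiated power P_net = εσA(T⁴ − T₀⁴) = 0.783×5.670×10⁻⁸×7.80×10⁻³×(1291⁴ − 317.0⁴).
T⁴ − T₀⁴ = 2.77783×10¹² − 1.00980×10¹⁰ = 2.76773×10¹² K⁴, so P_net = 958 W.

Net loss ≈ 958 W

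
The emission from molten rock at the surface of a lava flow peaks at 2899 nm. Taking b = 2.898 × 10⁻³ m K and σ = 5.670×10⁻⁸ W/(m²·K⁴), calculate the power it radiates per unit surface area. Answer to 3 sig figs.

I ≈ 5.66×10⁴ W/m²

Wien's law: T = b/λ_max = 2.898×10⁻³/2.899×10⁻⁶ = 999.655 K.
Then I = σT⁴ = 5.670×10⁻⁸×(999.655)⁴ = 5.66×10⁴ W/m².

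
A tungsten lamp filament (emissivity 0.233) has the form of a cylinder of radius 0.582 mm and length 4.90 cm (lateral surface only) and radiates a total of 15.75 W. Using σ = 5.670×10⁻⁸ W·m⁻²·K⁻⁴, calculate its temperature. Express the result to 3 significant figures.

T ≈ 1.61×10³ K

Lateral area A = 2πrL = 2π×5.82×10⁻⁴×0.0490 = 1.79184×10⁻⁴ m².
P = εσAT⁴ ⇒ T = (P/(εσA))^(1/4) = (15.75/(0.233×5.670×10⁻⁸×1.79184×10⁻⁴))^(1/4) = 1.61×10³ K.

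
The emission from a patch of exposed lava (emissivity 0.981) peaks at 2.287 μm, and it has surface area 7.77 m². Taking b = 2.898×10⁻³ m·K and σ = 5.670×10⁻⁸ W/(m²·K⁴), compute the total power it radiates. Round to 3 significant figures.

P ≈ 1.11×10⁶ W

Wien's law: T = b/λ_max = 2.898×10⁻³/2.287×10⁻⁶ = 1267.16 K.
Area A = 7.77 m².
Then P = εσAT⁴ = 0.981×5.670×10⁻⁸×7.77×(1267.16)⁴ = 1.11×10⁶ W.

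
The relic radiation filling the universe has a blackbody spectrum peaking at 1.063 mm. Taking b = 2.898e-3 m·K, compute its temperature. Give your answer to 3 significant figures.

Wien's law gives T = b/λ_max = (2.898×10⁻³ m·K)/(1.063×10⁻³ m) = 2.73 K.

T ≈ 2.73 K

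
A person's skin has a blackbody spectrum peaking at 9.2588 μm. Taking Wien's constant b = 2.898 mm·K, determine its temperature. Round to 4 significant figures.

T ≈ 313.0 K

Wien's law gives T = b/λ_max = (2.898×10⁻³ m·K)/(9.2588×10⁻⁶ m) = 313.0 K.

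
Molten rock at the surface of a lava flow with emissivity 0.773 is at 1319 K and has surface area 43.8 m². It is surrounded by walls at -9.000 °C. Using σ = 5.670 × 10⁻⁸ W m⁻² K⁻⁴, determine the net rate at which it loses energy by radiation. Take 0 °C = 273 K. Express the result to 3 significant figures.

Surroundings: T = -9.000 °C + 273 = 264.000 K.
Area A = 43.8 m².
Net radiated power P_net = εσA(T⁴ − T₀⁴) = 0.773×5.670×10⁻⁸×43.8×(1319⁴ − 264.000⁴).
T⁴ − T₀⁴ = 3.02677×10¹² − 4.85753×10⁹ = 3.02191×10¹² K⁴, so P_net = 5.80×10⁶ W.

Net loss ≈ 5.80×10⁶ W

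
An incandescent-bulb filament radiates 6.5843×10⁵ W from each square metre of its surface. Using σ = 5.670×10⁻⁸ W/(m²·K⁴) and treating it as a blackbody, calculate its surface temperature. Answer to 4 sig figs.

I = σT⁴, so T = (I/σ)^(1/4) = (6.5843×10⁵/(5.670×10⁻⁸))^(1/4) = 1846 K.

T ≈ 1846 K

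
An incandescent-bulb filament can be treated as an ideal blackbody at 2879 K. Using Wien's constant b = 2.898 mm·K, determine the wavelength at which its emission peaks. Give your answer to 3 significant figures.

λ_max ≈ 1.01 μm

Wien's displacement law: λ_max = b/T = (2.898×10⁻³ m·K)/(2879 K) = 1.007×10⁻⁶ m.
That is 1.01 μm, in the infrared range.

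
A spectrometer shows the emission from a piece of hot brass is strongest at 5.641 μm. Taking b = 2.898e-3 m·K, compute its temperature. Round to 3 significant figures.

T ≈ 514 K

Wien's law gives T = b/λ_max = (2.898×10⁻³ m·K)/(5.641×10⁻⁶ m) = 514 K.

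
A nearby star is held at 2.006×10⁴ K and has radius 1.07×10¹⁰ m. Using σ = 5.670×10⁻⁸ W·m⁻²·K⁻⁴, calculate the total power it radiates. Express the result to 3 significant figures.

Surface area A = 4πR² = 4π(1.07×10¹⁰ m)² = 1.43872×10²¹ m².
P = σAT⁴ = 5.670×10⁻⁸ × 1.43872×10²¹ × (2.006×10⁴)⁴ = 1.32×10³¹ W.

P ≈ 1.32×10³¹ W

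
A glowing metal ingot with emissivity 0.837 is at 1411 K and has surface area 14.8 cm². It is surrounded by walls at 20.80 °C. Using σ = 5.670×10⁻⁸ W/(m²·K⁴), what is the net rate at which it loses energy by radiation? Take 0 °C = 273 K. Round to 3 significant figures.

Net loss ≈ 278 W

Surroundings: T = 20.80 °C + 273 = 293.80 K.
Area A = 14.8 cm² = 1.48×10⁻³ m².
Net radiated power P_net = εσA(T⁴ − T₀⁴) = 0.837×5.670×10⁻⁸×1.48×10⁻³×(1411⁴ − 293.80⁴).
T⁴ − T₀⁴ = 3.96377×10¹² − 7.45087×10⁹ = 3.95632×10¹² K⁴, so P_net = 278 W.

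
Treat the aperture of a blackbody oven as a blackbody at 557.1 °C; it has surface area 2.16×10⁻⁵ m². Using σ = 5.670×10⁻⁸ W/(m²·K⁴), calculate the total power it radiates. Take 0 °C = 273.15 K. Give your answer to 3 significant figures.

T = 557.1 °C + 273.15 = 830.25 K.
Area A = 2.16×10⁻⁵ m².
P = σAT⁴ = 5.670×10⁻⁸ × 2.16×10⁻⁵ × (830.25)⁴ = 0.582 W.

P ≈ 0.582 W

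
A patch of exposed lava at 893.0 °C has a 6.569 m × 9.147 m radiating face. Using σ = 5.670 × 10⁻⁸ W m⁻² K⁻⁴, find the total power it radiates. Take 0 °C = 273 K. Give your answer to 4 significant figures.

T = 893.0 °C + 273 = 1166.0 K.
Area A = 6.569 × 9.147 = 60.0866 m².
P = σAT⁴ = 5.670×10⁻⁸ × 60.0866 × (1166.0)⁴ = 6.297×10⁶ W.

P ≈ 6.297×10⁶ W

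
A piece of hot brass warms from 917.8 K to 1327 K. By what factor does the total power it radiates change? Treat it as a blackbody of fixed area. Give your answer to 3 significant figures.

P₂/P₁ ≈ 4.37

P ∝ T⁴, so P₂/P₁ = (T₂/T₁)⁴ = (1327/917.8)⁴ = (1.44585)⁴ = 4.37.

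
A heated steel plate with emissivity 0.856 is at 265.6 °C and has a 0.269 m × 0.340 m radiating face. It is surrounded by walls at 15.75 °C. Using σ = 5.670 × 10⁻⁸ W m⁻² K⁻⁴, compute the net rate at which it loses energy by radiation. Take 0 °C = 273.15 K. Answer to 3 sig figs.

T = 265.6 °C + 273.15 = 538.75 K.
Surroundings: T = 15.75 °C + 273.15 = 288.90 K.
Area A = 0.269 × 0.340 = 0.09146 m².
Net radiated power P_net = εσA(T⁴ − T₀⁴) = 0.856×5.670×10⁻⁸×0.09146×(538.75⁴ − 288.90⁴).
T⁴ − T₀⁴ = 8.42460×10¹⁰ − 6.96611×10⁹ = 7.72799×10¹⁰ K⁴, so P_net = 343 W.

Net loss ≈ 343 W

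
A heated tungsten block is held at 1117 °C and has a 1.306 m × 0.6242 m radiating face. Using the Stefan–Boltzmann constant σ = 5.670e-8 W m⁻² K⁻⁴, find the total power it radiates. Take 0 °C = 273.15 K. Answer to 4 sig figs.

P ≈ 1.726×10⁵ W

T = 1117 °C + 273.15 = 1390.15 K.
Area A = 1.306 × 0.6242 = 0.815205 m².
P = σAT⁴ = 5.670×10⁻⁸ × 0.815205 × (1390.15)⁴ = 1.726×10⁵ W.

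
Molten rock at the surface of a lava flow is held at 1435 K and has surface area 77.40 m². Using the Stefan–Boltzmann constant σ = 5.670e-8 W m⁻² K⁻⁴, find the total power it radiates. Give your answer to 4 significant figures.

P ≈ 1.861×10⁷ W

Area A = 77.40 m².
P = σAT⁴ = 5.670×10⁻⁸ × 77.40 × (1435)⁴ = 1.861×10⁷ W.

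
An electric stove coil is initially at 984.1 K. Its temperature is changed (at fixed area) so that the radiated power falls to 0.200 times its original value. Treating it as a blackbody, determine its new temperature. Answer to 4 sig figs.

T₂ ≈ 658.1 K

P ∝ T⁴, so T₂/T₁ = (P₂/P₁)^(1/4) = (0.200)^(1/4) = 0.668740.
T₂ = 984.1 × 0.668740 = 658.1 K.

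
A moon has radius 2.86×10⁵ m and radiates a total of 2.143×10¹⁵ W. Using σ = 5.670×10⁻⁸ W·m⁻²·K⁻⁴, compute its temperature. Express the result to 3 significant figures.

T ≈ 438 K

Surface area A = 4πR² = 4π(2.86×10⁵ m)² = 1.02788×10¹² m².
P = σAT⁴ ⇒ T = (P/(σA))^(1/4) = (2.143×10¹⁵/(5.670×10⁻⁸×1.02788×10¹²))^(1/4) = 438 K.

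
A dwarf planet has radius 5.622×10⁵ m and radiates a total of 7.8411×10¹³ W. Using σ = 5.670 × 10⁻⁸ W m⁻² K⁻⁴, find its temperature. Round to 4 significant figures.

Surface area A = 4πR² = 4π(5.622×10⁵ m)² = 3.97184×10¹² m².
P = σAT⁴ ⇒ T = (P/(σA))^(1/4) = (7.8411×10¹³/(5.670×10⁻⁸×3.97184×10¹²))^(1/4) = 136.6 K.

T ≈ 136.6 K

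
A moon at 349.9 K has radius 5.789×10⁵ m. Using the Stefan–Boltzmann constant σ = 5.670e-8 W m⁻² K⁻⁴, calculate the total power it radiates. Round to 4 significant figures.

P ≈ 3.579×10¹⁵ W

Surface area A = 4πR² = 4π(5.789×10⁵ m)² = 4.21131×10¹² m².
P = σAT⁴ = 5.670×10⁻⁸ × 4.21131×10¹² × (349.9)⁴ = 3.579×10¹⁵ W.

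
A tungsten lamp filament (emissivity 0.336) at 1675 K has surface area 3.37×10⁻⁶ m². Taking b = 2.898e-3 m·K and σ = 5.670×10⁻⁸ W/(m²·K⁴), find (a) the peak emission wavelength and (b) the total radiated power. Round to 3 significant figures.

(a) λ_max = b/T = 2.898×10⁻³/1675 = 1.730×10⁻⁶ m = 1.73 μm.
Area A = 3.37×10⁻⁶ m².
(b) P = εσAT⁴ = 0.336×5.670×10⁻⁸×3.37×10⁻⁶×(1675)⁴ = 0.505 W.

λ_max ≈ 1.73 μm; P ≈ 0.505 W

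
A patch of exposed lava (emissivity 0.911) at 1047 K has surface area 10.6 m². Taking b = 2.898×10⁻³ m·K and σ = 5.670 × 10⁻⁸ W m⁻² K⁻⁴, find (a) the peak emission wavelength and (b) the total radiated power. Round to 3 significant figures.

λ_max ≈ 2.77×10³ nm; P ≈ 6.58×10⁵ W

(a) λ_max = b/T = 2.898×10⁻³/1047 = 2.768×10⁻⁶ m = 2.77×10³ nm.
Area A = 10.6 m².
(b) P = εσAT⁴ = 0.911×5.670×10⁻⁸×10.6×(1047)⁴ = 6.58×10⁵ W.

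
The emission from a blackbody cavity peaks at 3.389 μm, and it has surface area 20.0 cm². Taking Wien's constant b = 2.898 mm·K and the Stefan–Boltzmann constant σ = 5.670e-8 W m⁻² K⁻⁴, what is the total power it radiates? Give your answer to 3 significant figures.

Wien's law: T = b/λ_max = 2.898×10⁻³/3.389×10⁻⁶ = 855.120 K.
Area A = 20.0 cm² = 2.00×10⁻³ m².
Then P = σAT⁴ = 5.670×10⁻⁸×2.00×10⁻³×(855.120)⁴ = 60.6 W.

P ≈ 60.6 W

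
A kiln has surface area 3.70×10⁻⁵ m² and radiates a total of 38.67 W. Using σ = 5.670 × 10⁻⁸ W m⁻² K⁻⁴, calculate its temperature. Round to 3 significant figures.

Area A = 3.70×10⁻⁵ m².
P = σAT⁴ ⇒ T = (P/(σA))^(1/4) = (38.67/(5.670×10⁻⁸×3.70×10⁻⁵))^(1/4) = 2.07×10³ K.

T ≈ 2.07×10³ K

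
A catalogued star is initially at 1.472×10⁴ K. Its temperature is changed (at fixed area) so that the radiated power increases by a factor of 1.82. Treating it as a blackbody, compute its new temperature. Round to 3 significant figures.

P ∝ T⁴, so T₂/T₁ = (P₂/P₁)^(1/4) = (1.82)^(1/4) = 1.16150.
T₂ = 1.472×10⁴ × 1.16150 = 1.71×10⁴ K.

T₂ ≈ 1.71×10⁴ K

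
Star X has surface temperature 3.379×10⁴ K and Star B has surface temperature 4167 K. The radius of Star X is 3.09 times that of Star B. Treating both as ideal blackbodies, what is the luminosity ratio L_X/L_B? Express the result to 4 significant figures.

L ∝ R²T⁴, so L_X/L_B = (R_X/R_B)²(T_X/T_B)⁴ = (3.09)² × (3.379×10⁴/4167)⁴ = 9.5481 × 4323.73 = 4.128×10⁴.

L_X/L_B ≈ 4.128×10⁴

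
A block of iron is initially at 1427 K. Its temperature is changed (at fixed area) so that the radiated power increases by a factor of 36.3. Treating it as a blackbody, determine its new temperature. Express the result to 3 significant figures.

T₂ ≈ 3.50×10³ K

P ∝ T⁴, so T₂/T₁ = (P₂/P₁)^(1/4) = (36.3)^(1/4) = 2.45458.
T₂ = 1427 × 2.45458 = 3.50×10³ K.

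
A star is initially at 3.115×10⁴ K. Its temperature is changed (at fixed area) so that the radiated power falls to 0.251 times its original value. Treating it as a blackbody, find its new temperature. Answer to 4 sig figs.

P ∝ T⁴, so T₂/T₁ = (P₂/P₁)^(1/4) = (0.251)^(1/4) = 0.707813.
T₂ = 3.115×10⁴ × 0.707813 = 2.205×10⁴ K.

T₂ ≈ 2.205×10⁴ K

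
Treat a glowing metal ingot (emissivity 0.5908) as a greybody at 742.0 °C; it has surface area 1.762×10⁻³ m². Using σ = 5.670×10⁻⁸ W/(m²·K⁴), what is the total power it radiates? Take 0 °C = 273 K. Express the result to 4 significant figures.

P ≈ 62.65 W

T = 742.0 °C + 273 = 1015.0 K.
Area A = 1.762×10⁻³ m².
P = εσAT⁴ = 0.5908 × 5.670×10⁻⁸ × 1.762×10⁻³ × (1015.0)⁴ = 62.65 W.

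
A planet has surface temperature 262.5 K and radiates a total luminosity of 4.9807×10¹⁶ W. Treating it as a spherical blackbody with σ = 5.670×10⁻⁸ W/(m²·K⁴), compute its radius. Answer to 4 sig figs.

L = 4πR²σT⁴ ⇒ R = √(L/(4πσT⁴)).
σT⁴ = 269.216 W/m², so R = √(4.9807×10¹⁶/(4π×269.216)) = 3.837×10⁶ m.

R ≈ 3.837×10⁶ m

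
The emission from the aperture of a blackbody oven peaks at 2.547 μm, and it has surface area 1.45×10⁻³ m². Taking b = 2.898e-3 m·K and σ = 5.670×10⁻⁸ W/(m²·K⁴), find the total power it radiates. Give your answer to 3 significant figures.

P ≈ 138 W

Wien's law: T = b/λ_max = 2.898×10⁻³/2.547×10⁻⁶ = 1137.81 K.
Area A = 1.45×10⁻³ m².
Then P = σAT⁴ = 5.670×10⁻⁸×1.45×10⁻³×(1137.81)⁴ = 138 W.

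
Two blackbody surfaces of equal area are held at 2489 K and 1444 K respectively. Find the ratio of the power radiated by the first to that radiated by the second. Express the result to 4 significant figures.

P₁/P₂ ≈ 8.827

With equal areas, P₁/P₂ = (T₁/T₂)⁴ = (2489/1444)⁴ = 8.827.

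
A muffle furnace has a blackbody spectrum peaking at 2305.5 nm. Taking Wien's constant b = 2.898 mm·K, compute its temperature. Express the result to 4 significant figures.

T ≈ 1257 K

Wien's law gives T = b/λ_max = (2.898×10⁻³ m·K)/(2.3055×10⁻⁶ m) = 1257 K.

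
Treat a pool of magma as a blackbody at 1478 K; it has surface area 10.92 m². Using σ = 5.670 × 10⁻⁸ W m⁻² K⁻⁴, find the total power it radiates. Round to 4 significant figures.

P ≈ 2.955×10⁶ W

Area A = 10.92 m².
P = σAT⁴ = 5.670×10⁻⁸ × 10.92 × (1478)⁴ = 2.955×10⁶ W.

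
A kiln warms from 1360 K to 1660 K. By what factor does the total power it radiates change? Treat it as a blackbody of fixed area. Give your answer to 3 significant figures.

P ∝ T⁴, so P₂/P₁ = (T₂/T₁)⁴ = (1660/1360)⁴ = (1.22059)⁴ = 2.22.

P₂/P₁ ≈ 2.22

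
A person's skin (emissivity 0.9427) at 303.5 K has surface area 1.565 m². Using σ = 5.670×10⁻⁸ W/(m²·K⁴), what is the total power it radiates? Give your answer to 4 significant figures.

Area A = 1.565 m².
P = εσAT⁴ = 0.9427 × 5.670×10⁻⁸ × 1.565 × (303.5)⁴ = 709.8 W.

P ≈ 709.8 W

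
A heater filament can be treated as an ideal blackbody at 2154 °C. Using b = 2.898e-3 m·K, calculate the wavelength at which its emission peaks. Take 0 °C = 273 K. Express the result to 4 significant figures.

λ_max ≈ 1.194 μm

T = 2154 °C + 273 = 2427 K.
Wien's displacement law: λ_max = b/T = (2.898×10⁻³ m·K)/(2427 K) = 1.1941×10⁻⁶ m.
That is 1.194 μm, in the infrared range.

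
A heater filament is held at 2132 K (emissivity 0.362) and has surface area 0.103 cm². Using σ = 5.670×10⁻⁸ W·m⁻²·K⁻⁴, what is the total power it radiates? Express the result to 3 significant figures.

P ≈ 4.37 W

Area A = 0.103 cm² = 1.03×10⁻⁵ m².
P = εσAT⁴ = 0.362 × 5.670×10⁻⁸ × 1.03×10⁻⁵ × (2132)⁴ = 4.37 W.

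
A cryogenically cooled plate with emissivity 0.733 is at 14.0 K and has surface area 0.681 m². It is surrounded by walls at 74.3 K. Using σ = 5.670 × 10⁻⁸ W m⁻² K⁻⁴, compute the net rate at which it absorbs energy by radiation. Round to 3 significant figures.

Area A = 0.681 m².
Net radiated power P_net = εσA(T⁴ − T₀⁴) = 0.733×5.670×10⁻⁸×0.681×(14.0⁴ − 74.3⁴).
T⁴ − T₀⁴ = 38416.0 − 3.04758×10⁷ = -3.04374×10⁷ K⁴, so P_net = -0.861 W — negative, meaning a net gain of 0.861 W.

Net gain ≈ 0.861 W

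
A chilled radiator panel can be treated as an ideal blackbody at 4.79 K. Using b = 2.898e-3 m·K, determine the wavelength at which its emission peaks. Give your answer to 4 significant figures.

Wien's displacement law: λ_max = b/T = (2.898×10⁻³ m·K)/(4.79 K) = 6.0501×10⁻⁴ m.
That is 0.6050 mm, in the infrared range.

λ_max ≈ 0.6050 mm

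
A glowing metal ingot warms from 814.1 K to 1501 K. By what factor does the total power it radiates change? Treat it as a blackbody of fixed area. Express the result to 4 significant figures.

P ∝ T⁴, so P₂/P₁ = (T₂/T₁)⁴ = (1501/814.1)⁴ = (1.84375)⁴ = 11.56.

P₂/P₁ ≈ 11.56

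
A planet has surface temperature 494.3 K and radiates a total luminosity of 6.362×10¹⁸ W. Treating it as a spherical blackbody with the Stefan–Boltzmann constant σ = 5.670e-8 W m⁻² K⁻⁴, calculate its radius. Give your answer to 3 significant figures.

R ≈ 1.22×10⁷ m

L = 4πR²σT⁴ ⇒ R = √(L/(4πσT⁴)).
σT⁴ = 3384.90 W/m², so R = √(6.362×10¹⁸/(4π×3384.90)) = 1.22×10⁷ m.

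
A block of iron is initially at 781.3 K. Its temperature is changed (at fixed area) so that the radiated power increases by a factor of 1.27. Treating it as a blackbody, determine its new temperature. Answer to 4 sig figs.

T₂ ≈ 829.4 K

P ∝ T⁴, so T₂/T₁ = (P₂/P₁)^(1/4) = (1.27)^(1/4) = 1.06158.
T₂ = 781.3 × 1.06158 = 829.4 K.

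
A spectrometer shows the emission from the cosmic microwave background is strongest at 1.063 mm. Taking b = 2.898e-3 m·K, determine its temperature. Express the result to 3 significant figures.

Wien's law gives T = b/λ_max = (2.898×10⁻³ m·K)/(1.063×10⁻³ m) = 2.73 K.

T ≈ 2.73 K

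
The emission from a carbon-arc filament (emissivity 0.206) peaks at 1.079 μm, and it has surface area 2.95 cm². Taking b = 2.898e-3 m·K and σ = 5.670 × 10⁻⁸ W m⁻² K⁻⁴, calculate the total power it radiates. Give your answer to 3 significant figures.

Wien's law: T = b/λ_max = 2.898×10⁻³/1.079×10⁻⁶ = 2685.82 K.
Area A = 2.95 cm² = 2.95×10⁻⁴ m².
Then P = εσAT⁴ = 0.206×5.670×10⁻⁸×2.95×10⁻⁴×(2685.82)⁴ = 179 W.

P ≈ 179 W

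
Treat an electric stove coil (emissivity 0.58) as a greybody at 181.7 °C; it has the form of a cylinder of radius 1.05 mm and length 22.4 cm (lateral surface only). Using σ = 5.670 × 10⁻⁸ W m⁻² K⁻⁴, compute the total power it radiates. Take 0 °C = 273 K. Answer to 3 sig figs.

T = 181.7 °C + 273 = 454.7 K.
Lateral area A = 2πrL = 2π×1.05×10⁻³×0.224 = 1.47781×10⁻³ m².
P = εσAT⁴ = 0.58 × 5.670×10⁻⁸ × 1.47781×10⁻³ × (454.7)⁴ = 2.08 W.

P ≈ 2.08 W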